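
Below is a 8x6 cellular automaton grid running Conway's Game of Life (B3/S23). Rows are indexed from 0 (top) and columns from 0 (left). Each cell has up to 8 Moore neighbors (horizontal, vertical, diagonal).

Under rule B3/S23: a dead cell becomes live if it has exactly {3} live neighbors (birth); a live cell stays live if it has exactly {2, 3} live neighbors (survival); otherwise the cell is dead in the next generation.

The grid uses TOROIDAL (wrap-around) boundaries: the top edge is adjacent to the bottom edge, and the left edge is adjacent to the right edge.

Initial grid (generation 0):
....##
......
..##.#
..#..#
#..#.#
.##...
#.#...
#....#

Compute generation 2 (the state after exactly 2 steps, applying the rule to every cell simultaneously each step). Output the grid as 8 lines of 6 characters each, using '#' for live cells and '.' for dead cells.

Simulating step by step:
Generation 0 (given above): 16 live cells
Generation 1: 24 live cells
#...##
...#.#
..###.
.##..#
#..###
..##.#
#.#..#
##..#.
Generation 2: 12 live cells
(generation 2 grid is the final answer)

Answer: .#.#..
#.#...
##...#
.#....
......
..#...
..#...
...##.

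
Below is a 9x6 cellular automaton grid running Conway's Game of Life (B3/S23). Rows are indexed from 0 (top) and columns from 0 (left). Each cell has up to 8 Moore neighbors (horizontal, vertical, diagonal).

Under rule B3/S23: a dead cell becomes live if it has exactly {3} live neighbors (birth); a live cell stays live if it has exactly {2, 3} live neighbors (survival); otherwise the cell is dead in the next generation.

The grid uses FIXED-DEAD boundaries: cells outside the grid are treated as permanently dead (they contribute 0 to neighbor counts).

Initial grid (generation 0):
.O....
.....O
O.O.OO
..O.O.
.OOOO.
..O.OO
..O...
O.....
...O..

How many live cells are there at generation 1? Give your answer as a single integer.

Simulating step by step:
Generation 0 (given above): 18 live cells
Generation 1: 11 live cells
......
.O..OO
.O..OO
......
.O....
....OO
.O.O..
......
......
Population at generation 1: 11

Answer: 11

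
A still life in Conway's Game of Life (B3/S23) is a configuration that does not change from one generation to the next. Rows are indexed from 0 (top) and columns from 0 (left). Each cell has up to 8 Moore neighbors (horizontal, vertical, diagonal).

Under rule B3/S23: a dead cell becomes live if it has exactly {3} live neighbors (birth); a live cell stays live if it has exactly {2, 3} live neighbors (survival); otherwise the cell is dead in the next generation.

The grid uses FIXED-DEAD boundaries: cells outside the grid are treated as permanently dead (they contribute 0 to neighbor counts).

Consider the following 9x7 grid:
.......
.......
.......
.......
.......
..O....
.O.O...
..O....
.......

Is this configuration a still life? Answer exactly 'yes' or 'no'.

Compute generation 1 and compare to generation 0 (given above):
Generation 1:
.......
.......
.......
.......
.......
..O....
.O.O...
..O....
.......
The grids are IDENTICAL -> still life.

Answer: yes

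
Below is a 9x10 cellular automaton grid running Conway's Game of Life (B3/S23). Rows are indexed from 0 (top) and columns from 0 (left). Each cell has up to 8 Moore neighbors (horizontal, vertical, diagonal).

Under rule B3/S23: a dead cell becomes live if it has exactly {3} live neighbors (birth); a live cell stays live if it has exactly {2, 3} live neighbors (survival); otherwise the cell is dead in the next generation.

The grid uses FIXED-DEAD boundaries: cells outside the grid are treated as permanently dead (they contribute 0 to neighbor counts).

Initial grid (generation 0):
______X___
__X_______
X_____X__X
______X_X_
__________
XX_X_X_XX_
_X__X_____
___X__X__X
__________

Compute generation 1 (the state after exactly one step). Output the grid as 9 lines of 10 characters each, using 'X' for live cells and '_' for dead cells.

Simulating step by step:
Generation 0 (given above): 18 live cells
Generation 1: 16 live cells
(generation 1 grid is the final answer)

Answer: __________
__________
_______X__
_______X__
______X_X_
XXX_X_____
XX_XXXXXX_
__________
__________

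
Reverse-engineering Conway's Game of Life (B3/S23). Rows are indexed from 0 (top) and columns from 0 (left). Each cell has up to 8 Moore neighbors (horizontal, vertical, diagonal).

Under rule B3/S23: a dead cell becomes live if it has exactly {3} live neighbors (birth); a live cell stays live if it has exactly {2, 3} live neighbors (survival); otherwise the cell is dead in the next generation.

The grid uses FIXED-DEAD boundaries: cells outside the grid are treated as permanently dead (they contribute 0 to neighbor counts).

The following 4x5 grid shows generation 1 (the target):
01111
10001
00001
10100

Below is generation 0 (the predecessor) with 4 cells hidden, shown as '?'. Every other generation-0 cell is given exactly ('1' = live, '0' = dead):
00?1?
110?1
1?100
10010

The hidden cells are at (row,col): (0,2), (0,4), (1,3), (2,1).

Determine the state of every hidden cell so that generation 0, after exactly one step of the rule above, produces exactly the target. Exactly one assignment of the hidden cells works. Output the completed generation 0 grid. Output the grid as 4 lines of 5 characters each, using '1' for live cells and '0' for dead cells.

Answer: 00110
11011
11100
10010

Derivation:
Hidden generation-0 cells (in order): (0,2), (0,4), (1,3), (2,1).
A hidden cell only influences target cells in its own 3x3 neighborhood. Try each of the 2^4 = 16 assignments, step the completed generation 0 forward once under B3/S23, and compare with the target:
  (0,2)=0 (0,4)=0 (1,3)=0 (2,1)=0 -> step gives (0,1)='0' but target has '1' -> reject
  (0,2)=0 (0,4)=0 (1,3)=0 (2,1)=1 -> step gives (0,1)='0' but target has '1' -> reject
  (0,2)=0 (0,4)=0 (1,3)=1 (2,1)=0 -> step gives (0,1)='0' but target has '1' -> reject
  (0,2)=0 (0,4)=0 (1,3)=1 (2,1)=1 -> step gives (0,1)='0' but target has '1' -> reject
  (0,2)=0 (0,4)=1 (1,3)=0 (2,1)=0 -> step gives (0,1)='0' but target has '1' -> reject
  (0,2)=0 (0,4)=1 (1,3)=0 (2,1)=1 -> step gives (0,1)='0' but target has '1' -> reject
  (0,2)=0 (0,4)=1 (1,3)=1 (2,1)=0 -> step gives (0,1)='0' but target has '1' -> reject
  (0,2)=0 (0,4)=1 (1,3)=1 (2,1)=1 -> step gives (0,1)='0' but target has '1' -> reject
  (0,2)=1 (0,4)=0 (1,3)=0 (2,1)=0 -> step gives (0,4)='0' but target has '1' -> reject
  (0,2)=1 (0,4)=0 (1,3)=0 (2,1)=1 -> step gives (0,4)='0' but target has '1' -> reject
  (0,2)=1 (0,4)=0 (1,3)=1 (2,1)=0 -> step gives (2,0)='1' but target has '0' -> reject
  (0,2)=1 (0,4)=0 (1,3)=1 (2,1)=1 -> step reproduces the target at every cell -> ACCEPT
  (0,2)=1 (0,4)=1 (1,3)=0 (2,1)=0 -> step gives (2,0)='1' but target has '0' -> reject
  (0,2)=1 (0,4)=1 (1,3)=0 (2,1)=1 -> step gives (2,2)='1' but target has '0' -> reject
  (0,2)=1 (0,4)=1 (1,3)=1 (2,1)=0 -> step gives (0,3)='0' but target has '1' -> reject
  (0,2)=1 (0,4)=1 (1,3)=1 (2,1)=1 -> step gives (0,3)='0' but target has '1' -> reject
Unique solution: (0,2)=live, (0,4)=dead, (1,3)=live, (2,1)=live.
Check: live-neighbor counts of every cell in the completed generation 0:
23333
35642
45443
24311
Applying B3/S23 to generation 0 with these counts gives:
01111
10001
00001
10100
which matches the target exactly.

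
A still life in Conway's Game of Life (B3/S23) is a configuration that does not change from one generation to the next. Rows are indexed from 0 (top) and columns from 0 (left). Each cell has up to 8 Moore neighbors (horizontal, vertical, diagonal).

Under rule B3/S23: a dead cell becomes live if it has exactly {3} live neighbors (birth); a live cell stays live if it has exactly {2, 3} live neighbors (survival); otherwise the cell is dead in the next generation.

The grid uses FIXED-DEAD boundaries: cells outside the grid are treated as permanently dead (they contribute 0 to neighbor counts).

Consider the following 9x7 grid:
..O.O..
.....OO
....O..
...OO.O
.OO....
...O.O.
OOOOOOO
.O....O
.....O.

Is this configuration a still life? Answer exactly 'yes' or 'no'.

Answer: no

Derivation:
Compute generation 1 and compare to generation 0 (given above):
Generation 1:
.....O.
...OOO.
...OO.O
..OOOO.
..O..O.
O....OO
OO.O..O
OO.O..O
.......
Cell (0,2) differs: gen0=1 vs gen1=0 -> NOT a still life.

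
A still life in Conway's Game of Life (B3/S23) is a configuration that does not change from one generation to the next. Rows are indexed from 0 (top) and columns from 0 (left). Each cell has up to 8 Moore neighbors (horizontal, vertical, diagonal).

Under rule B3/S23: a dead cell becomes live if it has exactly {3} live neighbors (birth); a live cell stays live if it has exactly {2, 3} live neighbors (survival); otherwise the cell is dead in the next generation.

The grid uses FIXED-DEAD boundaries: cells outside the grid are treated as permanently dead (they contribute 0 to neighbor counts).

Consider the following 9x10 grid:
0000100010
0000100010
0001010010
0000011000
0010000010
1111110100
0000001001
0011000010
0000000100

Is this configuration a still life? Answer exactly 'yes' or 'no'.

Compute generation 1 and compare to generation 0 (given above):
Generation 1:
0000000000
0001110111
0000011100
0000111100
0010000100
0111111110
0000011110
0000000110
0000000000
Cell (0,4) differs: gen0=1 vs gen1=0 -> NOT a still life.

Answer: no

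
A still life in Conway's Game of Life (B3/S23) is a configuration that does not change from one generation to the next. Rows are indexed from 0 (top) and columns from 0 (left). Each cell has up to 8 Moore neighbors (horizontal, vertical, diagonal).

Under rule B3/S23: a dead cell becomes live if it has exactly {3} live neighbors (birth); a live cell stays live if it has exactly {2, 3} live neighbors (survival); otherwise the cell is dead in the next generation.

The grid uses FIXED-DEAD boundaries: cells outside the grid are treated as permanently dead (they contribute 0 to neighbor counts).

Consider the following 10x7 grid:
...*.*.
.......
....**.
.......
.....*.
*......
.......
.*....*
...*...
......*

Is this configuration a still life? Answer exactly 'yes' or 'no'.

Answer: no

Derivation:
Compute generation 1 and compare to generation 0 (given above):
Generation 1:
.......
.....*.
.......
....**.
.......
.......
.......
.......
.......
.......
Cell (0,3) differs: gen0=1 vs gen1=0 -> NOT a still life.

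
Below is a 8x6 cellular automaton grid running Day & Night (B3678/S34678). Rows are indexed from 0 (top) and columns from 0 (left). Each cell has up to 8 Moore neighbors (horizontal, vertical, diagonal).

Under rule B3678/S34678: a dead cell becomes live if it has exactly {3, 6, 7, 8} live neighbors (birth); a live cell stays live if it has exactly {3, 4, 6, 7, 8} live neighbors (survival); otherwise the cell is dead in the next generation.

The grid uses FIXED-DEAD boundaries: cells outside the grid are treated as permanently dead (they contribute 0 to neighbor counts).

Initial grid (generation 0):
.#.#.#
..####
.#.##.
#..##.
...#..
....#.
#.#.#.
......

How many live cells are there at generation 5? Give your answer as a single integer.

Answer: 6

Derivation:
Simulating step by step:
Generation 0 (given above): 18 live cells
Generation 1: 10 live cells
...#..
.#..##
...##.
...##.
...#..
......
...#..
......
Generation 2: 9 live cells
....#.
..#.#.
..##..
..###.
....#.
......
......
......
Generation 3: 6 live cells
...#..
......
.###..
..#.#.
......
......
......
......
Generation 4: 5 live cells
......
...#..
..##..
.##...
......
......
......
......
Generation 5: 6 live cells
......
..#...
.###..
..##..
......
......
......
......
Population at generation 5: 6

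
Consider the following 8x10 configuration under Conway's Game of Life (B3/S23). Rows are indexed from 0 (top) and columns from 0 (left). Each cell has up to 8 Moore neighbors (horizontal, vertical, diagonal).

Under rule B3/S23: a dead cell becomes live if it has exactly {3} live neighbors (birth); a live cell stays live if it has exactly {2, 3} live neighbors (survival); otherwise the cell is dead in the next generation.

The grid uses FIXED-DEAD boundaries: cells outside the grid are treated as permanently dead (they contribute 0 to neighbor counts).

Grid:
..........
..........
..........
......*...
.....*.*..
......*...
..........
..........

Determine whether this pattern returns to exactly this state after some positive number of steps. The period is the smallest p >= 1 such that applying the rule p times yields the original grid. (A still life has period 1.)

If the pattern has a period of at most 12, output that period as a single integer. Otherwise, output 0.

Answer: 1

Derivation:
Simulating and comparing each generation to the original:
Gen 0 (original, given above): 4 live cells
Gen 1: 4 live cells, MATCHES original -> period = 1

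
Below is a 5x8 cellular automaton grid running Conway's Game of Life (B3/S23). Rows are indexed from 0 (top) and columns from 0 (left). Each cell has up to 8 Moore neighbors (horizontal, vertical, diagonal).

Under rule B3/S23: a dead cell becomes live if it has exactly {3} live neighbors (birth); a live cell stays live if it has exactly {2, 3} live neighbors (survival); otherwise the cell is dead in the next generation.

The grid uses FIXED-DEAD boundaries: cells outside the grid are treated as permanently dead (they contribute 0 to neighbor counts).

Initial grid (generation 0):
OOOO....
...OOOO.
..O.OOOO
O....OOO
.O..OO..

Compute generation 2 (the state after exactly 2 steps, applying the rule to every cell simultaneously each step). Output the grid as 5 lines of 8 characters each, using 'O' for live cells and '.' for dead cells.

Answer: ..O.....
..O.....
........
....O...
....O...

Derivation:
Simulating step by step:
Generation 0 (given above): 20 live cells
Generation 1: 10 live cells
.OOO.O..
.......O
........
.O.O...O
....OO..
Generation 2: 4 live cells
(generation 2 grid is the final answer)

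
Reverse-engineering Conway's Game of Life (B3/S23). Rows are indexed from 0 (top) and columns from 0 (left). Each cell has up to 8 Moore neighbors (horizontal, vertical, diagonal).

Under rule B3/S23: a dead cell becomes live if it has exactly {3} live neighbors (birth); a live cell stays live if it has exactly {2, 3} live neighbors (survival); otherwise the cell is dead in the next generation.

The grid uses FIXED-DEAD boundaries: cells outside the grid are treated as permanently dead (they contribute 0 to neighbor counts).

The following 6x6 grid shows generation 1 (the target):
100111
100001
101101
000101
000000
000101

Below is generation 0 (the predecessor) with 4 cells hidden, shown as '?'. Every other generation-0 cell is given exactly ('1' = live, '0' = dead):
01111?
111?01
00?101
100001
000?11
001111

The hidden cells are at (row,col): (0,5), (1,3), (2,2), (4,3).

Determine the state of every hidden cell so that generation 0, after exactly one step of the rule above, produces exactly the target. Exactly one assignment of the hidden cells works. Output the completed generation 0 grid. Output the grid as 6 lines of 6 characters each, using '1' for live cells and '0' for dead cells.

Answer: 011111
111001
001101
100001
000011
001111

Derivation:
Hidden generation-0 cells (in order): (0,5), (1,3), (2,2), (4,3).
A hidden cell only influences target cells in its own 3x3 neighborhood. Try each of the 2^4 = 16 assignments, step the completed generation 0 forward once under B3/S23, and compare with the target:
  (0,5)=0 (1,3)=0 (2,2)=0 (4,3)=0 -> step gives (0,5)='0' but target has '1' -> reject
  (0,5)=0 (1,3)=0 (2,2)=0 (4,3)=1 -> step gives (0,5)='0' but target has '1' -> reject
  (0,5)=0 (1,3)=0 (2,2)=1 (4,3)=0 -> step gives (0,5)='0' but target has '1' -> reject
  (0,5)=0 (1,3)=0 (2,2)=1 (4,3)=1 -> step gives (0,5)='0' but target has '1' -> reject
  (0,5)=0 (1,3)=1 (2,2)=0 (4,3)=0 -> step gives (0,3)='0' but target has '1' -> reject
  (0,5)=0 (1,3)=1 (2,2)=0 (4,3)=1 -> step gives (0,3)='0' but target has '1' -> reject
  (0,5)=0 (1,3)=1 (2,2)=1 (4,3)=0 -> step gives (0,3)='0' but target has '1' -> reject
  (0,5)=0 (1,3)=1 (2,2)=1 (4,3)=1 -> step gives (0,3)='0' but target has '1' -> reject
  (0,5)=1 (1,3)=0 (2,2)=0 (4,3)=0 -> step gives (2,3)='0' but target has '1' -> reject
  (0,5)=1 (1,3)=0 (2,2)=0 (4,3)=1 -> step gives (2,3)='0' but target has '1' -> reject
  (0,5)=1 (1,3)=0 (2,2)=1 (4,3)=0 -> step reproduces the target at every cell -> ACCEPT
  (0,5)=1 (1,3)=0 (2,2)=1 (4,3)=1 -> step gives (3,2)='1' but target has '0' -> reject
  (0,5)=1 (1,3)=1 (2,2)=0 (4,3)=0 -> step gives (0,3)='0' but target has '1' -> reject
  (0,5)=1 (1,3)=1 (2,2)=0 (4,3)=1 -> step gives (0,3)='0' but target has '1' -> reject
  (0,5)=1 (1,3)=1 (2,2)=1 (4,3)=0 -> step gives (0,3)='0' but target has '1' -> reject
  (0,5)=1 (1,3)=1 (2,2)=1 (4,3)=1 -> step gives (0,3)='0' but target has '1' -> reject
Unique solution: (0,5)=live, (1,3)=dead, (2,2)=live, (4,3)=dead.
Check: live-neighbor counts of every cell in the completed generation 0:
344332
256663
353242
022353
122454
011343
Applying B3/S23 to generation 0 with these counts gives:
100111
100001
101101
000101
000000
000101
which matches the target exactly.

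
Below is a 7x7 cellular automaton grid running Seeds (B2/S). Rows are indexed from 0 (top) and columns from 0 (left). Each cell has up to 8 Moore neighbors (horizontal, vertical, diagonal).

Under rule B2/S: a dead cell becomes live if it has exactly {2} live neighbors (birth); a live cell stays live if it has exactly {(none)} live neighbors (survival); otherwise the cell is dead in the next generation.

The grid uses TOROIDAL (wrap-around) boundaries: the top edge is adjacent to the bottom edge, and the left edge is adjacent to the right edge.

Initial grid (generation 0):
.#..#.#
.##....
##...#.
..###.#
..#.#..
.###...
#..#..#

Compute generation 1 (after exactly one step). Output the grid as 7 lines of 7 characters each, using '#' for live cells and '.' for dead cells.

Answer: .......
...##..
.......
.......
#......
.....##
.......

Derivation:
Simulating step by step:
Generation 0 (given above): 20 live cells
Generation 1: 5 live cells
(generation 1 grid is the final answer)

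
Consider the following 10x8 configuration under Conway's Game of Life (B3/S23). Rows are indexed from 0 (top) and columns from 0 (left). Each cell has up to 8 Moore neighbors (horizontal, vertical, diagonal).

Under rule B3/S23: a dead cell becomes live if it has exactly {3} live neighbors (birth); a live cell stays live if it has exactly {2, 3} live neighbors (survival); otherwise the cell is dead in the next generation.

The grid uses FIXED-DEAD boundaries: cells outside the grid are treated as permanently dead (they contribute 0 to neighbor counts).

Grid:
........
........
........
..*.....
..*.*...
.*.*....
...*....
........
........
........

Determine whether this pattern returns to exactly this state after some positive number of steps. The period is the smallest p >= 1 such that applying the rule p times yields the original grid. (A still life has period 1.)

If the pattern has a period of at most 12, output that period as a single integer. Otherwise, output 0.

Simulating and comparing each generation to the original:
Gen 0 (original, given above): 6 live cells
Gen 1: 6 live cells, differs from original
Gen 2: 6 live cells, MATCHES original -> period = 2

Answer: 2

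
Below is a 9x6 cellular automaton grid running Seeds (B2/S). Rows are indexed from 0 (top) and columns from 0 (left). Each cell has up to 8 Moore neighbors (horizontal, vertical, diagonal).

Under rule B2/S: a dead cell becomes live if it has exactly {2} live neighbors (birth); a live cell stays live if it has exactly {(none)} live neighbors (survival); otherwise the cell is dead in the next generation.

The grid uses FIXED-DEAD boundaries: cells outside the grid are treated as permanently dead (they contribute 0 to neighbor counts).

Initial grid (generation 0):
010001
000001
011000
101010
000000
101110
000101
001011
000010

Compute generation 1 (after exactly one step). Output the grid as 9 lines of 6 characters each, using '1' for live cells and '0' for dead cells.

Simulating step by step:
Generation 0 (given above): 18 live cells
Generation 1: 10 live cells
(generation 1 grid is the final answer)

Answer: 000010
100010
100011
000000
100001
010001
000000
000000
000000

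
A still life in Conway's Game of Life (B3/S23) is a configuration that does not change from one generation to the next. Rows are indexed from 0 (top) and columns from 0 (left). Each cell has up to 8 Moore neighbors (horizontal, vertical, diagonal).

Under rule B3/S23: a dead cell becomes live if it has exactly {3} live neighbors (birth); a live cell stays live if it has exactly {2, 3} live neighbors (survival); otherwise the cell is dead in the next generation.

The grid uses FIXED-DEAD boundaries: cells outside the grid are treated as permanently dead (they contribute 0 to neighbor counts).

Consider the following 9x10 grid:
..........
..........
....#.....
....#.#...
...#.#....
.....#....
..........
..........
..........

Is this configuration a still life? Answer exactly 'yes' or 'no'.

Answer: no

Derivation:
Compute generation 1 and compare to generation 0 (given above):
Generation 1:
..........
..........
.....#....
...##.....
.....##...
....#.....
..........
..........
..........
Cell (2,4) differs: gen0=1 vs gen1=0 -> NOT a still life.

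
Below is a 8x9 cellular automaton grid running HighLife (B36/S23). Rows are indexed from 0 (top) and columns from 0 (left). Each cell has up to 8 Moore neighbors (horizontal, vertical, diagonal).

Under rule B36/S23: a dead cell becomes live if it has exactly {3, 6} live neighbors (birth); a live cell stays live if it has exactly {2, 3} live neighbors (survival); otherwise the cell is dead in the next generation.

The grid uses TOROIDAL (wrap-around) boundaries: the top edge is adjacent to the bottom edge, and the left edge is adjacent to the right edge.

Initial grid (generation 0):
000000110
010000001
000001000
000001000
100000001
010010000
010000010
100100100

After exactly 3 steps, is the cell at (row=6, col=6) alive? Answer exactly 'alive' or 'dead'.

Answer: dead

Derivation:
Simulating step by step:
Generation 0 (given above): 15 live cells
Generation 1: 14 live cells
100000111
000000110
000000000
000000000
100000000
010000001
111000000
000000101
Generation 2: 11 live cells
100001000
000000100
000000000
000000000
100000000
001000001
011000011
000000100
Generation 3: 15 live cells
000001100
000000000
000000000
000000000
000000000
001000011
111000011
110000111

Cell (6,6) at generation 3: 0 -> dead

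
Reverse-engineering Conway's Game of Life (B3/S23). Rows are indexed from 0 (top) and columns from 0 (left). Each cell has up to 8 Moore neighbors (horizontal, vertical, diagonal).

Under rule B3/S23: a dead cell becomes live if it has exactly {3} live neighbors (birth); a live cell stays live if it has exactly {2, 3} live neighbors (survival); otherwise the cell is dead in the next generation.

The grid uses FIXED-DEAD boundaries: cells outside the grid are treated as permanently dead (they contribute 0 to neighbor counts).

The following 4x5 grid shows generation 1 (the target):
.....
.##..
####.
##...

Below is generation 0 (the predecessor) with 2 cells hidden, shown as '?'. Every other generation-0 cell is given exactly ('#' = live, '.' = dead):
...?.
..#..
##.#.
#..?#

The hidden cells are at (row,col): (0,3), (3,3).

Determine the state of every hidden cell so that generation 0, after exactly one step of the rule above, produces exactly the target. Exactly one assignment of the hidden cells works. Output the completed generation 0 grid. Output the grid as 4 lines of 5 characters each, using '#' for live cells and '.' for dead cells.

Hidden generation-0 cells (in order): (0,3), (3,3).
A hidden cell only influences target cells in its own 3x3 neighborhood. Try each of the 2^2 = 4 assignments, step the completed generation 0 forward once under B3/S23, and compare with the target:
  (0,3)=. (3,3)=. -> step reproduces the target at every cell -> ACCEPT
  (0,3)=. (3,3)=# -> step gives (2,2)='.' but target has '#' -> reject
  (0,3)=# (3,3)=. -> step gives (1,3)='#' but target has '.' -> reject
  (0,3)=# (3,3)=# -> step gives (1,3)='#' but target has '.' -> reject
Unique solution: (0,3)=dead, (3,3)=dead.
Check: live-neighbor counts of every cell in the completed generation 0:
01110
23221
23322
23221
Applying B3/S23 to generation 0 with these counts gives:
.....
.##..
####.
##...
which matches the target exactly.

Answer: .....
..#..
##.#.
#...#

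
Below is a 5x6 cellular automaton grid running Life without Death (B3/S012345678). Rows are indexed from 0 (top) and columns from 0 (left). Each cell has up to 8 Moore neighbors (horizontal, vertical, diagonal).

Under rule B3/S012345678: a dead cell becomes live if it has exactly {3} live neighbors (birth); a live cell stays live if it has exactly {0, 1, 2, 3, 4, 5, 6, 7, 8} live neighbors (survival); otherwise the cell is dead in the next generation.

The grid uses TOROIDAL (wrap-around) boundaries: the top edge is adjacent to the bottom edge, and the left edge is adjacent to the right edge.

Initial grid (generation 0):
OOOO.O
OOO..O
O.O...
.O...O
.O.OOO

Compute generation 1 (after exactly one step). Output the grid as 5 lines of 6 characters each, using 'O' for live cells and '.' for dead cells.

Answer: OOOO.O
OOO.OO
O.O...
.O.O.O
.O.OOO

Derivation:
Simulating step by step:
Generation 0 (given above): 17 live cells
Generation 1: 19 live cells
(generation 1 grid is the final answer)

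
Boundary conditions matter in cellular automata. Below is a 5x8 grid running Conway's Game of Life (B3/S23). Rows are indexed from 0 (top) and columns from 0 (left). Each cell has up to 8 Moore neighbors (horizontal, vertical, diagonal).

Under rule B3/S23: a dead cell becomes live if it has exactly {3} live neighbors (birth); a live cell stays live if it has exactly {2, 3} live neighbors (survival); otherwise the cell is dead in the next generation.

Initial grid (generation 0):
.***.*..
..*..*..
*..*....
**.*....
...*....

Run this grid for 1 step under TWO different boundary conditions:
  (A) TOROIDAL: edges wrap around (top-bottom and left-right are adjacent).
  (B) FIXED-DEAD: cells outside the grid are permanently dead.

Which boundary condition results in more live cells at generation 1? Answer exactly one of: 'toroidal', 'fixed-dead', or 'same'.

Answer: fixed-dead

Derivation:
Under TOROIDAL boundary, generation 1:
.*.*....
........
*..**...
**.**...
*..*....
Population = 11

Under FIXED-DEAD boundary, generation 1:
.****...
........
*..**...
**.**...
..*.....
Population = 12

Comparison: toroidal=11, fixed-dead=12 -> fixed-dead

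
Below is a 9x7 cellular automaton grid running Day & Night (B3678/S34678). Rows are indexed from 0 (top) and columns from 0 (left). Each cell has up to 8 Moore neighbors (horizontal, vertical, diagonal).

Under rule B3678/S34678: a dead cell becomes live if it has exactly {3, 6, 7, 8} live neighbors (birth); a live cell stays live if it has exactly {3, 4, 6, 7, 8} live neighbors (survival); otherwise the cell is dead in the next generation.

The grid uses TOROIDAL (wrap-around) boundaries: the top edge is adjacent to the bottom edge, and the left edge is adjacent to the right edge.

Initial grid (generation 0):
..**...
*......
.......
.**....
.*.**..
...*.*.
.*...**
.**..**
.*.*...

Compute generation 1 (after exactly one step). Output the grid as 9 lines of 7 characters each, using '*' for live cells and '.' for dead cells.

Answer: .**....
.......
.*.....
..**...
...**..
*....**
.....**
.**.***
*****..

Derivation:
Simulating step by step:
Generation 0 (given above): 19 live cells
Generation 1: 22 live cells
(generation 1 grid is the final answer)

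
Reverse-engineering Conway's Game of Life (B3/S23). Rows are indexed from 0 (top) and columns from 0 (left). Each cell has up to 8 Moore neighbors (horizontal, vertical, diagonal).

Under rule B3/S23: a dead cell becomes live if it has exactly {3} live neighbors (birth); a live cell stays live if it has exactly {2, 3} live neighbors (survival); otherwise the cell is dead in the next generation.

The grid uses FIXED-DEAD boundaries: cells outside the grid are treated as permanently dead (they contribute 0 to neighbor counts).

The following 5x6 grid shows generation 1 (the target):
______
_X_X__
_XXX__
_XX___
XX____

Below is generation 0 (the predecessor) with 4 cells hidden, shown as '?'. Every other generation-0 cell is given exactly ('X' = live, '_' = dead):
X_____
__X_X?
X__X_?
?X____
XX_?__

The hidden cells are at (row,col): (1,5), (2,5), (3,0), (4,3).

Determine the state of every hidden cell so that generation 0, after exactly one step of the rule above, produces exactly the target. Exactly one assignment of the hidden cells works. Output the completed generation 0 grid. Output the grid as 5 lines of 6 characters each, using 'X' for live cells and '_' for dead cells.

Hidden generation-0 cells (in order): (1,5), (2,5), (3,0), (4,3).
A hidden cell only influences target cells in its own 3x3 neighborhood. Try each of the 2^4 = 16 assignments, step the completed generation 0 forward once under B3/S23, and compare with the target:
  (1,5)=_ (2,5)=_ (3,0)=_ (4,3)=_ -> step reproduces the target at every cell -> ACCEPT
  (1,5)=_ (2,5)=_ (3,0)=_ (4,3)=X -> step gives (3,2)='_' but target has 'X' -> reject
  (1,5)=_ (2,5)=_ (3,0)=X (4,3)=_ -> step gives (2,0)='X' but target has '_' -> reject
  (1,5)=_ (2,5)=_ (3,0)=X (4,3)=X -> step gives (2,0)='X' but target has '_' -> reject
  (1,5)=_ (2,5)=X (3,0)=_ (4,3)=_ -> step gives (1,4)='X' but target has '_' -> reject
  (1,5)=_ (2,5)=X (3,0)=_ (4,3)=X -> step gives (1,4)='X' but target has '_' -> reject
  (1,5)=_ (2,5)=X (3,0)=X (4,3)=_ -> step gives (1,4)='X' but target has '_' -> reject
  (1,5)=_ (2,5)=X (3,0)=X (4,3)=X -> step gives (1,4)='X' but target has '_' -> reject
  (1,5)=X (2,5)=_ (3,0)=_ (4,3)=_ -> step gives (1,4)='X' but target has '_' -> reject
  (1,5)=X (2,5)=_ (3,0)=_ (4,3)=X -> step gives (1,4)='X' but target has '_' -> reject
  (1,5)=X (2,5)=_ (3,0)=X (4,3)=_ -> step gives (1,4)='X' but target has '_' -> reject
  (1,5)=X (2,5)=_ (3,0)=X (4,3)=X -> step gives (1,4)='X' but target has '_' -> reject
  (1,5)=X (2,5)=X (3,0)=_ (4,3)=_ -> step gives (1,4)='X' but target has '_' -> reject
  (1,5)=X (2,5)=X (3,0)=_ (4,3)=X -> step gives (1,4)='X' but target has '_' -> reject
  (1,5)=X (2,5)=X (3,0)=X (4,3)=_ -> step gives (1,4)='X' but target has '_' -> reject
  (1,5)=X (2,5)=X (3,0)=X (4,3)=X -> step gives (1,4)='X' but target has '_' -> reject
Unique solution: (1,5)=dead, (2,5)=dead, (3,0)=dead, (4,3)=dead.
Check: live-neighbor counts of every cell in the completed generation 0:
021211
231311
133221
433110
222000
Applying B3/S23 to generation 0 with these counts gives:
______
_X_X__
_XXX__
_XX___
XX____
which matches the target exactly.

Answer: X_____
__X_X_
X__X__
_X____
XX____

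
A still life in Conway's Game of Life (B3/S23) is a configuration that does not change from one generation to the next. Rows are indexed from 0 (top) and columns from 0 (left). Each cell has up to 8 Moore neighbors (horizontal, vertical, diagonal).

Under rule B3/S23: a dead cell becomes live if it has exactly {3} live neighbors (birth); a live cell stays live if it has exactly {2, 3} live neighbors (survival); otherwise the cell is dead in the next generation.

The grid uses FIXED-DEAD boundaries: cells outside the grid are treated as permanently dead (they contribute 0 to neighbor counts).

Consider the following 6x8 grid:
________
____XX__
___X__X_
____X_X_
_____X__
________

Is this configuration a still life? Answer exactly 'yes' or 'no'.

Answer: yes

Derivation:
Compute generation 1 and compare to generation 0 (given above):
Generation 1:
________
____XX__
___X__X_
____X_X_
_____X__
________
The grids are IDENTICAL -> still life.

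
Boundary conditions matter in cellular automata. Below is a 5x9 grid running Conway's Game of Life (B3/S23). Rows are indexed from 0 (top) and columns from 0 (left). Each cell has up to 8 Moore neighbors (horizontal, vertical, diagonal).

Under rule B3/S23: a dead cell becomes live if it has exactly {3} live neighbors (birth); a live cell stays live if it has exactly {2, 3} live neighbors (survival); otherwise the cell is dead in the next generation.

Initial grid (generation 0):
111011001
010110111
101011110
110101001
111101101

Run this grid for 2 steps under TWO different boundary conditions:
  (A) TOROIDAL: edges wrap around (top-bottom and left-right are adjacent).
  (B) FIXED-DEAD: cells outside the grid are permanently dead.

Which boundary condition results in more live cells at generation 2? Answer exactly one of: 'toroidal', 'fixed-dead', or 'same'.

Under TOROIDAL boundary, generation 2:
000000000
000000000
000000000
000000000
000000000
Population = 0

Under FIXED-DEAD boundary, generation 2:
010001010
100001010
000000000
000000110
000000110
Population = 10

Comparison: toroidal=0, fixed-dead=10 -> fixed-dead

Answer: fixed-dead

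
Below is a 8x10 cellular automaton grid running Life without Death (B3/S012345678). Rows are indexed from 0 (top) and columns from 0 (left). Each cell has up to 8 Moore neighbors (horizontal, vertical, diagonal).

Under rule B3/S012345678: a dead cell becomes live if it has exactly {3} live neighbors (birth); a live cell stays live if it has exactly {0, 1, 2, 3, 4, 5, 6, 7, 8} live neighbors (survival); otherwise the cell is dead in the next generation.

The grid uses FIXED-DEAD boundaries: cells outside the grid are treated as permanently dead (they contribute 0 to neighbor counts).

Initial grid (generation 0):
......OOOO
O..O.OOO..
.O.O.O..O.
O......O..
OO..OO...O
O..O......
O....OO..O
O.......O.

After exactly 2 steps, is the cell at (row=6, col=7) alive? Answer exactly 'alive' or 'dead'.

Simulating step by step:
Generation 0 (given above): 28 live cells
Generation 1: 39 live cells
.....OOOOO
O.OO.OOO.O
OOOO.O..O.
O.O..OOOO.
OO..OO...O
O..O..O...
OO...OO..O
O.......O.
Generation 2: 48 live cells
....OOOOOO
O.OO.OOO.O
OOOO.O..OO
O.O..OOOOO
OOOOOO..OO
O.OO..O...
OO...OOO.O
OO......O.

Cell (6,7) at generation 2: 1 -> alive

Answer: alive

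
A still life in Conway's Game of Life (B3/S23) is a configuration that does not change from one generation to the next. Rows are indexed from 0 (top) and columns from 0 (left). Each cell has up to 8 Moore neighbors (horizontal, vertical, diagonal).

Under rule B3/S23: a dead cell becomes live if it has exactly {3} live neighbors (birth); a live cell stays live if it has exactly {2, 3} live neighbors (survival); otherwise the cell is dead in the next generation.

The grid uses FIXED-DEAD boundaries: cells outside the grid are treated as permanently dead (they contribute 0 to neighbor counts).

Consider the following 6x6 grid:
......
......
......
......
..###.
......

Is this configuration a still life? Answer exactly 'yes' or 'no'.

Answer: no

Derivation:
Compute generation 1 and compare to generation 0 (given above):
Generation 1:
......
......
......
...#..
...#..
...#..
Cell (3,3) differs: gen0=0 vs gen1=1 -> NOT a still life.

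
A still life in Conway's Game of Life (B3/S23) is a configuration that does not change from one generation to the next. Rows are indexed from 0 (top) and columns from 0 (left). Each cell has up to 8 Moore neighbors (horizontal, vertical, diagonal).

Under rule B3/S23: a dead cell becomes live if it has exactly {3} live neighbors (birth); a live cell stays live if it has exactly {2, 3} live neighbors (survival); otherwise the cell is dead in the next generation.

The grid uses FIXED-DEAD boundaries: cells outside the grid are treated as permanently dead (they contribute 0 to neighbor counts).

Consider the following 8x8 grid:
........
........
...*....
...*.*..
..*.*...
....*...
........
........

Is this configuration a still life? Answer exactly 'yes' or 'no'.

Answer: no

Derivation:
Compute generation 1 and compare to generation 0 (given above):
Generation 1:
........
........
....*...
..**....
....**..
...*....
........
........
Cell (2,3) differs: gen0=1 vs gen1=0 -> NOT a still life.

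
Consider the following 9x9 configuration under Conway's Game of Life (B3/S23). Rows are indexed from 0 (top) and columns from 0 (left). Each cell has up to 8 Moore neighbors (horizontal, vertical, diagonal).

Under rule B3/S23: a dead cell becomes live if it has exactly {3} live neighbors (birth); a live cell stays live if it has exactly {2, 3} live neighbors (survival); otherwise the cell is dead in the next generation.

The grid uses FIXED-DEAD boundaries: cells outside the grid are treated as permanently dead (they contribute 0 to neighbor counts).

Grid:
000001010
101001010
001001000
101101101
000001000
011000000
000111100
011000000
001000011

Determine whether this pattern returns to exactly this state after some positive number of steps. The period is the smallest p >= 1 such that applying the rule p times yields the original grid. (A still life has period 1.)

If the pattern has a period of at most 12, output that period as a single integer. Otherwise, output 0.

Simulating and comparing each generation to the original:
Gen 0 (original, given above): 26 live cells
Gen 1: 29 live cells, differs from original
Gen 2: 18 live cells, differs from original
Gen 3: 25 live cells, differs from original
Gen 4: 21 live cells, differs from original
Gen 5: 18 live cells, differs from original
Gen 6: 24 live cells, differs from original
Gen 7: 17 live cells, differs from original
Gen 8: 16 live cells, differs from original
Gen 9: 14 live cells, differs from original
Gen 10: 15 live cells, differs from original
Gen 11: 15 live cells, differs from original
Gen 12: 16 live cells, differs from original
No period found within 12 steps.

Answer: 0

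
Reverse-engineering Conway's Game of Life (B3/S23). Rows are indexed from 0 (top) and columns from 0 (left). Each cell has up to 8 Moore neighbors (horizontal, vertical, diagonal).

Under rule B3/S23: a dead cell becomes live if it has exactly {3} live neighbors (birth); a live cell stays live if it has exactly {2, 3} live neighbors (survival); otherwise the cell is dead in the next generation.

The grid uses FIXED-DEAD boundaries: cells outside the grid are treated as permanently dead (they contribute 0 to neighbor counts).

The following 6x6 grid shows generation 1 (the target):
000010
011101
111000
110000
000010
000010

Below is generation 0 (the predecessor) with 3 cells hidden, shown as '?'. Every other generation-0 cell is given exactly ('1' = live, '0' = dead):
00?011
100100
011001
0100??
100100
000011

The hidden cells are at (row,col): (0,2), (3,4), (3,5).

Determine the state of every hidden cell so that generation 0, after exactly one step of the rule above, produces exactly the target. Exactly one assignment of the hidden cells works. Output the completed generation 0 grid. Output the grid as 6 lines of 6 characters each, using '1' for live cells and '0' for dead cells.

Answer: 000011
100100
011001
010000
100100
000011

Derivation:
Hidden generation-0 cells (in order): (0,2), (3,4), (3,5).
A hidden cell only influences target cells in its own 3x3 neighborhood. Try each of the 2^3 = 8 assignments, step the completed generation 0 forward once under B3/S23, and compare with the target:
  (0,2)=0 (3,4)=0 (3,5)=0 -> step reproduces the target at every cell -> ACCEPT
  (0,2)=0 (3,4)=0 (3,5)=1 -> step gives (2,4)='1' but target has '0' -> reject
  (0,2)=0 (3,4)=1 (3,5)=0 -> step gives (2,3)='1' but target has '0' -> reject
  (0,2)=0 (3,4)=1 (3,5)=1 -> step gives (2,3)='1' but target has '0' -> reject
  (0,2)=1 (3,4)=0 (3,5)=0 -> step gives (0,3)='1' but target has '0' -> reject
  (0,2)=1 (3,4)=0 (3,5)=1 -> step gives (0,3)='1' but target has '0' -> reject
  (0,2)=1 (3,4)=1 (3,5)=0 -> step gives (0,3)='1' but target has '0' -> reject
  (0,2)=1 (3,4)=1 (3,5)=1 -> step gives (0,3)='1' but target has '0' -> reject
Unique solution: (0,2)=dead, (3,4)=dead, (3,5)=dead.
Check: live-neighbor counts of every cell in the completed generation 0:
111221
133243
333220
334221
122132
111221
Applying B3/S23 to generation 0 with these counts gives:
000010
011101
111000
110000
000010
000010
which matches the target exactly.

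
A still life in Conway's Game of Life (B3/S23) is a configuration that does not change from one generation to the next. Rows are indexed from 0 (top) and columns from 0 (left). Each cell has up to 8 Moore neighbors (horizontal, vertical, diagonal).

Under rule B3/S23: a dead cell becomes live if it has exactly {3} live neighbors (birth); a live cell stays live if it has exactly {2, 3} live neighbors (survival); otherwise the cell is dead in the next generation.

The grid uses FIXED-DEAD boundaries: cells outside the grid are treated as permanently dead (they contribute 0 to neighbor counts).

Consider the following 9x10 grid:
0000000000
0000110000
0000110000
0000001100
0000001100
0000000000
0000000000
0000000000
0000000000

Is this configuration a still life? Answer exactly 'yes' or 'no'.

Compute generation 1 and compare to generation 0 (given above):
Generation 1:
0000000000
0000110000
0000100000
0000000100
0000001100
0000000000
0000000000
0000000000
0000000000
Cell (2,5) differs: gen0=1 vs gen1=0 -> NOT a still life.

Answer: no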